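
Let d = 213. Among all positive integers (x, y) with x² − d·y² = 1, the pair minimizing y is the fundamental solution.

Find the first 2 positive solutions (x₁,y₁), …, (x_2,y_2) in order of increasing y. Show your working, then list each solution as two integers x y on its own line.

√213 → a₀=14, period (1,1,2,6,1,8,1,6,2,1,1,28); ℓ=12 even so k=11
i=0: a=14 ⇒ p=14, q=1
…
i=3: a=2 ⇒ p=73, q=5
i=4: a=6 ⇒ p=467, q=32
i=5: a=1 ⇒ p=540, q=37
i=6: a=8 ⇒ p=4787, q=328
…
i=10: a=1 ⇒ p=115574, q=7919
i=11: a=1 ⇒ p=194399, q=13320
fundamental: x₁=194399, y₁=13320  (since 37790971201 − 213·177422400 = 1)
(194399+13320√213)^2 = 75581942401 + 5178789360√213

194399 13320
75581942401 5178789360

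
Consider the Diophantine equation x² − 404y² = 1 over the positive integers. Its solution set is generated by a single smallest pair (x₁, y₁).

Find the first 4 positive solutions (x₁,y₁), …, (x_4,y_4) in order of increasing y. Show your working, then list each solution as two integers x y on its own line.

√404 → a₀=20, period (10,40); ℓ=2 even so k=1
a_0=20:  p_0=20·1+0=20,  q_0=20·0+1=1
a_1=10:  p_1=10·20+1=201,  q_1=10·1+0=10
(x₁, y₁) = (201, 10);  201² − 404·10² = 1 ✓
(x_2, y_2) = (201·201 + 404·10·10, 201·10 + 10·201) = (80801, 4020)
(x_3, y_3) = (201·80801 + 404·10·4020, 201·4020 + 10·80801) = (32481801, 1616030)
(x_4, y_4) = (201·32481801 + 404·10·1616030, 201·1616030 + 10·32481801) = (13057603201, 649640040)

201 10
80801 4020
32481801 1616030
13057603201 649640040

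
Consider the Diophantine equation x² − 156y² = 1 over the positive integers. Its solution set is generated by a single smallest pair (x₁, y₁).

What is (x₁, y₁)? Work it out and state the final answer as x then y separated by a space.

25 2

d=156: √d = [12; 2,24] (ℓ=2, even), read p_1/q_1
a_0=12:  p_0=12·1+0=12,  q_0=12·0+1=1
a_1=2:  p_1=2·12+1=25,  q_1=2·1+0=2
fundamental: x₁=25, y₁=2  (since 625 − 156·4 = 1)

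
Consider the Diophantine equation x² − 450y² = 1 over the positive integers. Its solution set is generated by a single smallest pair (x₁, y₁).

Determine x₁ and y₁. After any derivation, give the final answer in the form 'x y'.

[21; 4,1,2,4,2,1,4,42] for √450; ℓ=8 ⇒ convergent index 7
step 0: (21, 1)  from 21·(1,0) + (0,1)
step 1: (85, 4)  from 4·(21,1) + (1,0)
step 2: (106, 5)  from 1·(85,4) + (21,1)
…
step 4: (1294, 61)  from 4·(297,14) + (106,5)
step 5: (2885, 136)  from 2·(1294,61) + (297,14)
step 6: (4179, 197)  from 1·(2885,136) + (1294,61)
step 7: (19601, 924)  from 4·(4179,197) + (2885,136)
(x₁, y₁) = (19601, 924);  19601² − 450·924² = 1 ✓

19601 924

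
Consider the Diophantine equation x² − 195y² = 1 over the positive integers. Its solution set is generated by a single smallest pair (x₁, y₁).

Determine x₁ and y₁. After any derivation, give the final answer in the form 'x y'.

14 1

d=195: √d = [13; 1,26] (ℓ=2, even), read p_1/q_1
i=0: a=13 ⇒ p=13, q=1
i=1: a=1 ⇒ p=14, q=1
(x₁, y₁) = (14, 1);  14² − 195·1² = 1 ✓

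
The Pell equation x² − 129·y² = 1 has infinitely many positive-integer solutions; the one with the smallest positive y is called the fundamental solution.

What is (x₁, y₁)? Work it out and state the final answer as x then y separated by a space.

16855 1484

[11; 2,1,3,1,6,1,3,1,2,22] for √129; ℓ=10 ⇒ convergent index 9
k=0  a_k=11  p_k/q_k = 11/1
…
k=6  a_k=1  p_k/q_k = 1238/109
…
k=8  a_k=1  p_k/q_k = 6031/531
k=9  a_k=2  p_k/q_k = 16855/1484
→ (16855, 1484).  Check: 16855²=284091025, 129·1484²=284091024, difference 1.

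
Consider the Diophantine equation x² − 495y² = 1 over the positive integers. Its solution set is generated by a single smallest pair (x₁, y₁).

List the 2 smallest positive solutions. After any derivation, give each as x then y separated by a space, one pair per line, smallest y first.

√495 → a₀=22, period (4,44); ℓ=2 even so k=1
k=0  a_k=22  p_k/q_k = 22/1
k=1  a_k=4  p_k/q_k = 89/4
(x₁, y₁) = (89, 4);  89² − 495·4² = 1 ✓
(89+4√495)^2 = 15841 + 712√495

89 4
15841 712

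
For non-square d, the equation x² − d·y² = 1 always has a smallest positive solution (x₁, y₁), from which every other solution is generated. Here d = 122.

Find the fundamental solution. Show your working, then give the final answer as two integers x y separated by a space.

[11; 22] for √122; ℓ=1 ⇒ convergent index 1
step 0: (11, 1)  from 11·(1,0) + (0,1)
step 1: (243, 22)  from 22·(11,1) + (1,0)
→ (243, 22).  Check: 243²=59049, 122·22²=59048, difference 1.

243 22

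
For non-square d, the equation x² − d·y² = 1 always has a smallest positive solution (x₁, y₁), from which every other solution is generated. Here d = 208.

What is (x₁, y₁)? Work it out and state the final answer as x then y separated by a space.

√208 → a₀=14, period (2,2,1,2,2,28); ℓ=6 even so k=5
i=0: a=14 ⇒ p=14, q=1
i=1: a=2 ⇒ p=29, q=2
…
i=3: a=1 ⇒ p=101, q=7
i=4: a=2 ⇒ p=274, q=19
i=5: a=2 ⇒ p=649, q=45
(x₁, y₁) = (649, 45);  649² − 208·45² = 1 ✓

649 45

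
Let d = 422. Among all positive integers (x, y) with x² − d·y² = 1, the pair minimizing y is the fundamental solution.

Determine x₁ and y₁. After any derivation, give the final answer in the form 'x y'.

7022501 341850

[20; 1,1,5,2,1,…,1,1,40] for √422; ℓ=14 ⇒ convergent index 13
k=0  a_k=20  p_k/q_k = 20/1
…
k=4  a_k=2  p_k/q_k = 493/24
k=5  a_k=1  p_k/q_k = 719/35
k=6  a_k=3  p_k/q_k = 2650/129
k=7  a_k=20  p_k/q_k = 53719/2615
…
k=12  a_k=1  p_k/q_k = 3810680/185501
k=13  a_k=1  p_k/q_k = 7022501/341850
→ (7022501, 341850).  Check: 7022501²=49315520295001, 422·341850²=49315520295000, difference 1.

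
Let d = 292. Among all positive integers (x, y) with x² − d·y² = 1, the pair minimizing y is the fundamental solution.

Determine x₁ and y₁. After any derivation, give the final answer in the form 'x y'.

[17; 11,2,1,3,8,3,1,2,11,34] for √292; ℓ=10 ⇒ convergent index 9
a_0=17:  p_0=17·1+0=17,  q_0=17·0+1=1
a_1=11:  p_1=11·17+1=188,  q_1=11·1+0=11
…
a_3=1:  p_3=1·393+188=581,  q_3=1·23+11=34
a_4=3:  p_4=3·581+393=2136,  q_4=3·34+23=125
a_5=8:  p_5=8·2136+581=17669,  q_5=8·125+34=1034
a_6=3:  p_6=3·17669+2136=55143,  q_6=3·1034+125=3227
…
a_8=2:  p_8=2·72812+55143=200767,  q_8=2·4261+3227=11749
a_9=11:  p_9=11·200767+72812=2281249,  q_9=11·11749+4261=133500
fundamental: x₁=2281249, y₁=133500  (since 5204097000001 − 292·17822250000 = 1)

2281249 133500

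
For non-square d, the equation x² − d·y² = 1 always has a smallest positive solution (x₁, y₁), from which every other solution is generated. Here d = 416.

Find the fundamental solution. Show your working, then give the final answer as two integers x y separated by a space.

5201 255

[20; 2,1,1,9,1,1,2,40] for √416; ℓ=8 ⇒ convergent index 7
k=0  a_k=20  p_k/q_k = 20/1
k=1  a_k=2  p_k/q_k = 41/2
…
k=3  a_k=1  p_k/q_k = 102/5
…
k=5  a_k=1  p_k/q_k = 1081/53
k=6  a_k=1  p_k/q_k = 2060/101
k=7  a_k=2  p_k/q_k = 5201/255
→ (5201, 255).  Check: 5201²=27050401, 416·255²=27050400, difference 1.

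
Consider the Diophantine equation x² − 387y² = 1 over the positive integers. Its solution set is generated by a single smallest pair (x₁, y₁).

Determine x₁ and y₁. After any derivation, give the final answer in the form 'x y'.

3482 177

d=387: √d = [19; 1,2,19,2,1,38] (ℓ=6, even), read p_5/q_5
a_0=19:  p_0=19·1+0=19,  q_0=19·0+1=1
…
a_4=2:  p_4=2·1141+59=2341,  q_4=2·58+3=119
a_5=1:  p_5=1·2341+1141=3482,  q_5=1·119+58=177
(x₁, y₁) = (3482, 177);  3482² − 387·177² = 1 ✓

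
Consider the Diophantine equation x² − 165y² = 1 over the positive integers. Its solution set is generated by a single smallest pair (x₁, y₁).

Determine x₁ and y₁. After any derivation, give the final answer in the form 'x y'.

[12; 1,5,2,5,1,24] for √165; ℓ=6 ⇒ convergent index 5
step 0: (12, 1)  from 12·(1,0) + (0,1)
step 1: (13, 1)  from 1·(12,1) + (1,0)
…
step 3: (167, 13)  from 2·(77,6) + (13,1)
step 4: (912, 71)  from 5·(167,13) + (77,6)
step 5: (1079, 84)  from 1·(912,71) + (167,13)
(x₁, y₁) = (1079, 84);  1079² − 165·84² = 1 ✓

1079 84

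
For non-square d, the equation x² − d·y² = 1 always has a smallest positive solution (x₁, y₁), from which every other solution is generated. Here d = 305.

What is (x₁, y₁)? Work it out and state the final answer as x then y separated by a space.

[17; 2,6,2,34] for √305; ℓ=4 ⇒ convergent index 3
i=0: a=17 ⇒ p=17, q=1
…
i=2: a=6 ⇒ p=227, q=13
i=3: a=2 ⇒ p=489, q=28
fundamental: x₁=489, y₁=28  (since 239121 − 305·784 = 1)

489 28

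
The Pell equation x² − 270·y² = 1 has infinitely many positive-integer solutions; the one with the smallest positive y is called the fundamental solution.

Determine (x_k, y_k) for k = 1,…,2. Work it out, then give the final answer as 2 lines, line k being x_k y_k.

√270 → a₀=16, period (2,3,6,3,2,32); ℓ=6 even so k=5
step 0: (16, 1)  from 16·(1,0) + (0,1)
…
step 2: (115, 7)  from 3·(33,2) + (16,1)
step 3: (723, 44)  from 6·(115,7) + (33,2)
step 4: (2284, 139)  from 3·(723,44) + (115,7)
step 5: (5291, 322)  from 2·(2284,139) + (723,44)
(x₁, y₁) = (5291, 322);  5291² − 270·322² = 1 ✓
k=2:  x_2 = 5291·5291+270·322·322 = 55989361,  y_2 = 5291·322+322·5291 = 3407404

5291 322
55989361 3407404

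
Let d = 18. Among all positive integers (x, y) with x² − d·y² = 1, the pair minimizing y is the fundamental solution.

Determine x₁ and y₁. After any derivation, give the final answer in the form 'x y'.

17 4

√18 = [4; 4,8, …], period ℓ=2 (even) → k=1
a_0=4:  p_0=4·1+0=4,  q_0=4·0+1=1
a_1=4:  p_1=4·4+1=17,  q_1=4·1+0=4
fundamental: x₁=17, y₁=4  (since 289 − 18·16 = 1)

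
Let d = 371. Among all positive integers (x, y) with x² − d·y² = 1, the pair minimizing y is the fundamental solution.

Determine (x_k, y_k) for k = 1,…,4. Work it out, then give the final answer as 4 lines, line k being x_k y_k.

1695 88
5746049 298320
19479104415 1011304712
66034158220801 3428322675360

[19; 3,1,4,1,3,38] for √371; ℓ=6 ⇒ convergent index 5
a_0=19:  p_0=19·1+0=19,  q_0=19·0+1=1
…
a_4=1:  p_4=1·366+77=443,  q_4=1·19+4=23
a_5=3:  p_5=3·443+366=1695,  q_5=3·23+19=88
(x₁, y₁) = (1695, 88);  1695² − 371·88² = 1 ✓
(x_2, y_2) = (1695·1695 + 371·88·88, 1695·88 + 88·1695) = (5746049, 298320)
(x_3, y_3) = (1695·5746049 + 371·88·298320, 1695·298320 + 88·5746049) = (19479104415, 1011304712)
(x_4, y_4) = (1695·19479104415 + 371·88·1011304712, 1695·1011304712 + 88·19479104415) = (66034158220801, 3428322675360)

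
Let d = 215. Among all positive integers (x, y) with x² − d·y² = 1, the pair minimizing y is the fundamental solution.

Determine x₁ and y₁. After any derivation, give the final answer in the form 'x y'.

√215 → a₀=14, period (1,1,1,28); ℓ=4 even so k=3
k=0  a_k=14  p_k/q_k = 14/1
k=1  a_k=1  p_k/q_k = 15/1
k=2  a_k=1  p_k/q_k = 29/2
k=3  a_k=1  p_k/q_k = 44/3
→ (44, 3).  Check: 44²=1936, 215·3²=1935, difference 1.

44 3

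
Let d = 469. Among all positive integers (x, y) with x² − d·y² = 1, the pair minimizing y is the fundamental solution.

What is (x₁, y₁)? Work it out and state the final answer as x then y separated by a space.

d=469: √d = [21; 1,1,1,10,6,10,1,1,1,42] (ℓ=10, even), read p_9/q_9
step 0: (21, 1)  from 21·(1,0) + (0,1)
step 1: (22, 1)  from 1·(21,1) + (1,0)
step 2: (43, 2)  from 1·(22,1) + (21,1)
…
step 5: (4223, 195)  from 6·(693,32) + (65,3)
…
step 8: (90069, 4159)  from 1·(47146,2177) + (42923,1982)
step 9: (137215, 6336)  from 1·(90069,4159) + (47146,2177)
fundamental: x₁=137215, y₁=6336  (since 18827956225 − 469·40144896 = 1)

137215 6336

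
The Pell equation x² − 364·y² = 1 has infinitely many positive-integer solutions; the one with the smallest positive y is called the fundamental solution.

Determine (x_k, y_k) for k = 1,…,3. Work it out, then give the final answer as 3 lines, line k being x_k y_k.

4954951 259710
49103078824801 2573700648420
486606699052048124551 25505121203178395130

[19; 12,1,2,3,1,8,1,3,2,1,12,38] for √364; ℓ=12 ⇒ convergent index 11
i=0: a=19 ⇒ p=19, q=1
i=1: a=12 ⇒ p=229, q=12
…
i=3: a=2 ⇒ p=725, q=38
…
i=8: a=3 ⇒ p=119872, q=6283
…
i=10: a=1 ⇒ p=390371, q=20461
i=11: a=12 ⇒ p=4954951, q=259710
→ (4954951, 259710).  Check: 4954951²=24551539412401, 364·259710²=24551539412400, difference 1.
(x_2, y_2) = (4954951·4954951 + 364·259710·259710, 4954951·259710 + 259710·4954951) = (49103078824801, 2573700648420)
(x_3, y_3) = (4954951·49103078824801 + 364·259710·2573700648420, 4954951·2573700648420 + 259710·49103078824801) = (486606699052048124551, 25505121203178395130)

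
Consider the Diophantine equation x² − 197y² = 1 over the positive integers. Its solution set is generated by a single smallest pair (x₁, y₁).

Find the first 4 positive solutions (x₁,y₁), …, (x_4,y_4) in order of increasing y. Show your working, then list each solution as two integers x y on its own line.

d=197: √d = [14; 28] (ℓ=1, odd), read p_1/q_1
i=0: a=14 ⇒ p=14, q=1
i=1: a=28 ⇒ p=393, q=28
→ (393, 28).  Check: 393²=154449, 197·28²=154448, difference 1.
n=2: (393,28)∘(393,28) = (393·393+197·28·28, 393·28+28·393) = (308897,22008)
n=3: (308897,22008)∘(393,28) = (393·308897+197·28·22008, 393·22008+28·308897) = (242792649,17298260)
n=4: (242792649,17298260)∘(393,28) = (393·242792649+197·28·17298260, 393·17298260+28·242792649) = (190834713217,13596410352)

393 28
308897 22008
242792649 17298260
190834713217 13596410352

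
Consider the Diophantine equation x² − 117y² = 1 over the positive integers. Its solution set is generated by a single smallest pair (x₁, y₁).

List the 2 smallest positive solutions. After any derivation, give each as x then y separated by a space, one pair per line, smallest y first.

√117 → a₀=10, period (1,4,2,4,1,20); ℓ=6 even so k=5
i=0: a=10 ⇒ p=10, q=1
i=1: a=1 ⇒ p=11, q=1
i=2: a=4 ⇒ p=54, q=5
…
i=4: a=4 ⇒ p=530, q=49
i=5: a=1 ⇒ p=649, q=60
fundamental: x₁=649, y₁=60  (since 421201 − 117·3600 = 1)
k=2:  x_2 = 649·649+117·60·60 = 842401,  y_2 = 649·60+60·649 = 77880

649 60
842401 77880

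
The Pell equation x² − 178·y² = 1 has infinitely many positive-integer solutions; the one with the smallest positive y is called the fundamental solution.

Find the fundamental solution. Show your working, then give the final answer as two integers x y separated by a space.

√178 = [13; 2,1,12,1,2,26, …], period ℓ=6 (even) → k=5
k=0  a_k=13  p_k/q_k = 13/1
k=1  a_k=2  p_k/q_k = 27/2
k=2  a_k=1  p_k/q_k = 40/3
k=3  a_k=12  p_k/q_k = 507/38
k=4  a_k=1  p_k/q_k = 547/41
k=5  a_k=2  p_k/q_k = 1601/120
fundamental: x₁=1601, y₁=120  (since 2563201 − 178·14400 = 1)

1601 120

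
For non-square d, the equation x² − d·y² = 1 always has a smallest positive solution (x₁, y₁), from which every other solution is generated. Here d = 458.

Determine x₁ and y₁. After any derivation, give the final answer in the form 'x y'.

22899 1070

√458 = [21; 2,2,42, …], period ℓ=3 (odd) → k=5
k=0  a_k=21  p_k/q_k = 21/1
k=1  a_k=2  p_k/q_k = 43/2
k=2  a_k=2  p_k/q_k = 107/5
k=3  a_k=42  p_k/q_k = 4537/212
k=4  a_k=2  p_k/q_k = 9181/429
k=5  a_k=2  p_k/q_k = 22899/1070
fundamental: x₁=22899, y₁=1070  (since 524364201 − 458·1144900 = 1)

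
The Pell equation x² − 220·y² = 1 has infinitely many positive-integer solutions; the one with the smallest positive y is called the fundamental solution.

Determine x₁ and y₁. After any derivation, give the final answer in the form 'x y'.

d=220: √d = [14; 1,4,1,28] (ℓ=4, even), read p_3/q_3
a_0=14:  p_0=14·1+0=14,  q_0=14·0+1=1
a_1=1:  p_1=1·14+1=15,  q_1=1·1+0=1
a_2=4:  p_2=4·15+14=74,  q_2=4·1+1=5
a_3=1:  p_3=1·74+15=89,  q_3=1·5+1=6
(x₁, y₁) = (89, 6);  89² − 220·6² = 1 ✓

89 6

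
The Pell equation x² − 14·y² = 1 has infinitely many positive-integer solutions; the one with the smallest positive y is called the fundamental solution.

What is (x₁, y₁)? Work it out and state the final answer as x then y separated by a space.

√14 = [3; 1,2,1,6, …], period ℓ=4 (even) → k=3
k=0  a_k=3  p_k/q_k = 3/1
k=1  a_k=1  p_k/q_k = 4/1
k=2  a_k=2  p_k/q_k = 11/3
k=3  a_k=1  p_k/q_k = 15/4
(x₁, y₁) = (15, 4);  15² − 14·4² = 1 ✓

15 4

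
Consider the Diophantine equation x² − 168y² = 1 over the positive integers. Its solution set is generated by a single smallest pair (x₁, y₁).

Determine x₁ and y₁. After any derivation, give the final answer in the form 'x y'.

√168 = [12; 1,24, …], period ℓ=2 (even) → k=1
i=0: a=12 ⇒ p=12, q=1
i=1: a=1 ⇒ p=13, q=1
→ (13, 1).  Check: 13²=169, 168·1²=168, difference 1.

13 1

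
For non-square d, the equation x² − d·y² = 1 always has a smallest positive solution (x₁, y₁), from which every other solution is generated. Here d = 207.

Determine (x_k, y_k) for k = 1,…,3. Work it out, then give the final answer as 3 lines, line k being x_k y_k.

1151 80
2649601 184160
6099380351 423936240

d=207: √d = [14; 2,1,1,2,1,1,2,28] (ℓ=8, even), read p_7/q_7
k=0  a_k=14  p_k/q_k = 14/1
k=1  a_k=2  p_k/q_k = 29/2
k=2  a_k=1  p_k/q_k = 43/3
…
k=5  a_k=1  p_k/q_k = 259/18
k=6  a_k=1  p_k/q_k = 446/31
k=7  a_k=2  p_k/q_k = 1151/80
(x₁, y₁) = (1151, 80);  1151² − 207·80² = 1 ✓
(1151+80√207)^2 = 2649601 + 184160√207
(1151+80√207)^3 = 6099380351 + 423936240√207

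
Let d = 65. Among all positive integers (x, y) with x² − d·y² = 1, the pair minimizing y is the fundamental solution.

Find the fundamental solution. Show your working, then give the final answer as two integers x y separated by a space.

√65 → a₀=8, period (16); ℓ=1 odd so k=1
i=0: a=8 ⇒ p=8, q=1
i=1: a=16 ⇒ p=129, q=16
→ (129, 16).  Check: 129²=16641, 65·16²=16640, difference 1.

129 16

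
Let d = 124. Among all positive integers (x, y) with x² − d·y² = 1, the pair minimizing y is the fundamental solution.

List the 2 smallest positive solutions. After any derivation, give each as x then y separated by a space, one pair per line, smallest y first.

4620799 414960
42703566796801 3834893506080

√124 = [11; 7,2,1,1,1,…,2,7,22, …], period ℓ=16 (even) → k=15
k=0  a_k=11  p_k/q_k = 11/1
k=1  a_k=7  p_k/q_k = 78/7
k=2  a_k=2  p_k/q_k = 167/15
…
k=4  a_k=1  p_k/q_k = 412/37
k=5  a_k=1  p_k/q_k = 657/59
…
k=7  a_k=1  p_k/q_k = 3040/273
…
k=11  a_k=1  p_k/q_k = 84875/7622
…
k=13  a_k=1  p_k/q_k = 237042/21287
k=14  a_k=2  p_k/q_k = 626251/56239
k=15  a_k=7  p_k/q_k = 4620799/414960
fundamental: x₁=4620799, y₁=414960  (since 21351783398401 − 124·172191801600 = 1)
n=2: (4620799,414960)∘(4620799,414960) = (4620799·4620799+124·414960·414960, 4620799·414960+414960·4620799) = (42703566796801,3834893506080)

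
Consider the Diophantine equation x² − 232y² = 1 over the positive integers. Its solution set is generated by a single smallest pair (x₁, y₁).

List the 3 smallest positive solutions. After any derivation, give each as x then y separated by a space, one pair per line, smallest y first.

d=232: √d = [15; 4,3,7,3,4,30] (ℓ=6, even), read p_5/q_5
step 0: (15, 1)  from 15·(1,0) + (0,1)
step 1: (61, 4)  from 4·(15,1) + (1,0)
…
step 4: (4539, 298)  from 3·(1447,95) + (198,13)
step 5: (19603, 1287)  from 4·(4539,298) + (1447,95)
(x₁, y₁) = (19603, 1287);  19603² − 232·1287² = 1 ✓
n=2: (19603,1287)∘(19603,1287) = (19603·19603+232·1287·1287, 19603·1287+1287·19603) = (768555217,50458122)
n=3: (768555217,50458122)∘(19603,1287) = (19603·768555217+232·1287·50458122, 19603·50458122+1287·768555217) = (30131975818099,1978261129845)

19603 1287
768555217 50458122
30131975818099 1978261129845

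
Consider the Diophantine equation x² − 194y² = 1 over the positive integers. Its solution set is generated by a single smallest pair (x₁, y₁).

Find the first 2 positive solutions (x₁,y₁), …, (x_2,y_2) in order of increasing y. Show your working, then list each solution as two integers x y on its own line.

√194 = [13; 1,12,1,26, …], period ℓ=4 (even) → k=3
i=0: a=13 ⇒ p=13, q=1
i=1: a=1 ⇒ p=14, q=1
i=2: a=12 ⇒ p=181, q=13
i=3: a=1 ⇒ p=195, q=14
(x₁, y₁) = (195, 14);  195² − 194·14² = 1 ✓
(x_2, y_2) = (195·195 + 194·14·14, 195·14 + 14·195) = (76049, 5460)

195 14
76049 5460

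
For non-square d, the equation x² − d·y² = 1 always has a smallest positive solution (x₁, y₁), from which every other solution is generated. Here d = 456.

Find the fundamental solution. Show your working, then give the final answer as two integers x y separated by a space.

√456 = [21; 2,1,4,1,2,42, …], period ℓ=6 (even) → k=5
a_0=21:  p_0=21·1+0=21,  q_0=21·0+1=1
a_1=2:  p_1=2·21+1=43,  q_1=2·1+0=2
a_2=1:  p_2=1·43+21=64,  q_2=1·2+1=3
a_3=4:  p_3=4·64+43=299,  q_3=4·3+2=14
a_4=1:  p_4=1·299+64=363,  q_4=1·14+3=17
a_5=2:  p_5=2·363+299=1025,  q_5=2·17+14=48
fundamental: x₁=1025, y₁=48  (since 1050625 − 456·2304 = 1)

1025 48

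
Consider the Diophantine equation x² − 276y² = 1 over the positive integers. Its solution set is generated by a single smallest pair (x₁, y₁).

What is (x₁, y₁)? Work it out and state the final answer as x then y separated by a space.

[16; 1,1,1,1,2,2,2,1,1,1,1,32] for √276; ℓ=12 ⇒ convergent index 11
i=0: a=16 ⇒ p=16, q=1
…
i=2: a=1 ⇒ p=33, q=2
…
i=4: a=1 ⇒ p=83, q=5
i=5: a=2 ⇒ p=216, q=13
…
i=10: a=1 ⇒ p=4768, q=287
i=11: a=1 ⇒ p=7775, q=468
→ (7775, 468).  Check: 7775²=60450625, 276·468²=60450624, difference 1.

7775 468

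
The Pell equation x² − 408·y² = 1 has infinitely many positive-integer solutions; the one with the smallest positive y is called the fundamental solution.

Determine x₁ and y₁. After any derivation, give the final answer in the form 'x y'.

√408 → a₀=20, period (5,40); ℓ=2 even so k=1
step 0: (20, 1)  from 20·(1,0) + (0,1)
step 1: (101, 5)  from 5·(20,1) + (1,0)
→ (101, 5).  Check: 101²=10201, 408·5²=10200, difference 1.

101 5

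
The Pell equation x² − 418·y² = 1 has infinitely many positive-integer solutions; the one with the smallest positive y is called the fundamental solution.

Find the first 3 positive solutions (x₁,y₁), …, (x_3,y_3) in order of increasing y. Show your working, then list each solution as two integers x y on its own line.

33857 1656
2292592897 112134384
155240635393601 7593067676520

[20; 2,4,20,4,2,40] for √418; ℓ=6 ⇒ convergent index 5
k=0  a_k=20  p_k/q_k = 20/1
k=1  a_k=2  p_k/q_k = 41/2
…
k=3  a_k=20  p_k/q_k = 3721/182
k=4  a_k=4  p_k/q_k = 15068/737
k=5  a_k=2  p_k/q_k = 33857/1656
→ (33857, 1656).  Check: 33857²=1146296449, 418·1656²=1146296448, difference 1.
(33857+1656√418)^2 = 2292592897 + 112134384√418
(33857+1656√418)^3 = 155240635393601 + 7593067676520√418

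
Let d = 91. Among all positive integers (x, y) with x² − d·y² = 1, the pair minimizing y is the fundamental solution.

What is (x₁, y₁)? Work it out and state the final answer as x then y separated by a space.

1574 165

[9; 1,1,5,1,5,1,1,18] for √91; ℓ=8 ⇒ convergent index 7
step 0: (9, 1)  from 9·(1,0) + (0,1)
step 1: (10, 1)  from 1·(9,1) + (1,0)
…
step 3: (105, 11)  from 5·(19,2) + (10,1)
step 4: (124, 13)  from 1·(105,11) + (19,2)
step 5: (725, 76)  from 5·(124,13) + (105,11)
step 6: (849, 89)  from 1·(725,76) + (124,13)
step 7: (1574, 165)  from 1·(849,89) + (725,76)
fundamental: x₁=1574, y₁=165  (since 2477476 − 91·27225 = 1)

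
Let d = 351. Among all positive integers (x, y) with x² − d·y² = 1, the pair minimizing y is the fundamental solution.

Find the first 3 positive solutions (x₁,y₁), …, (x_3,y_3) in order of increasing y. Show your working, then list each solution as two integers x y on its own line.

62425 3332
7793761249 416000200
973051091875225 51937624966668

√351 = [18; 1,2,1,3,2,2,2,3,1,2,1,36, …], period ℓ=12 (even) → k=11
a_0=18:  p_0=18·1+0=18,  q_0=18·0+1=1
…
a_2=2:  p_2=2·19+18=56,  q_2=2·1+1=3
a_3=1:  p_3=1·56+19=75,  q_3=1·3+1=4
a_4=3:  p_4=3·75+56=281,  q_4=3·4+3=15
a_5=2:  p_5=2·281+75=637,  q_5=2·15+4=34
a_6=2:  p_6=2·637+281=1555,  q_6=2·34+15=83
a_7=2:  p_7=2·1555+637=3747,  q_7=2·83+34=200
a_8=3:  p_8=3·3747+1555=12796,  q_8=3·200+83=683
…
a_10=2:  p_10=2·16543+12796=45882,  q_10=2·883+683=2449
a_11=1:  p_11=1·45882+16543=62425,  q_11=1·2449+883=3332
(x₁, y₁) = (62425, 3332);  62425² − 351·3332² = 1 ✓
(x_2, y_2) = (62425·62425 + 351·3332·3332, 62425·3332 + 3332·62425) = (7793761249, 416000200)
(x_3, y_3) = (62425·7793761249 + 351·3332·416000200, 62425·416000200 + 3332·7793761249) = (973051091875225, 51937624966668)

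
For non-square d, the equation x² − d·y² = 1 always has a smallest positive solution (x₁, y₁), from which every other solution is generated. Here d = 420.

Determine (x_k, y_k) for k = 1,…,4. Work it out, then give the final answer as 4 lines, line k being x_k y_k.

√420 = [20; 2,40, …], period ℓ=2 (even) → k=1
step 0: (20, 1)  from 20·(1,0) + (0,1)
step 1: (41, 2)  from 2·(20,1) + (1,0)
→ (41, 2).  Check: 41²=1681, 420·2²=1680, difference 1.
k=2:  x_2 = 41·41+420·2·2 = 3361,  y_2 = 41·2+2·41 = 164
k=3:  x_3 = 41·3361+420·2·164 = 275561,  y_3 = 41·164+2·3361 = 13446
k=4:  x_4 = 41·275561+420·2·13446 = 22592641,  y_4 = 41·13446+2·275561 = 1102408

41 2
3361 164
275561 13446
22592641 1102408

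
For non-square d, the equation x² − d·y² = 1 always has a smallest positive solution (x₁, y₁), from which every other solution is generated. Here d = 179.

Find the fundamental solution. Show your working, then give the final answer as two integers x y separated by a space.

√179 = [13; 2,1,1,1,3,…,1,2,26, …], period ℓ=14 (even) → k=13
i=0: a=13 ⇒ p=13, q=1
…
i=2: a=1 ⇒ p=40, q=3
…
i=5: a=3 ⇒ p=388, q=29
i=6: a=5 ⇒ p=2047, q=153
i=7: a=13 ⇒ p=26999, q=2018
i=8: a=5 ⇒ p=137042, q=10243
i=9: a=3 ⇒ p=438125, q=32747
…
i=11: a=1 ⇒ p=1013292, q=75737
i=12: a=1 ⇒ p=1588459, q=118727
i=13: a=2 ⇒ p=4190210, q=313191
(x₁, y₁) = (4190210, 313191);  4190210² − 179·313191² = 1 ✓

4190210 313191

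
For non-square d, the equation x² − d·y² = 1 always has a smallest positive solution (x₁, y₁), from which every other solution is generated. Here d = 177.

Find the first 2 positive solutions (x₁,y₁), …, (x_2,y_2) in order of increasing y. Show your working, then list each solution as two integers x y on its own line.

√177 → a₀=13, period (3,3,2,8,2,3,3,26); ℓ=8 even so k=7
a_0=13:  p_0=13·1+0=13,  q_0=13·0+1=1
a_1=3:  p_1=3·13+1=40,  q_1=3·1+0=3
a_2=3:  p_2=3·40+13=133,  q_2=3·3+1=10
a_3=2:  p_3=2·133+40=306,  q_3=2·10+3=23
a_4=8:  p_4=8·306+133=2581,  q_4=8·23+10=194
a_5=2:  p_5=2·2581+306=5468,  q_5=2·194+23=411
a_6=3:  p_6=3·5468+2581=18985,  q_6=3·411+194=1427
a_7=3:  p_7=3·18985+5468=62423,  q_7=3·1427+411=4692
fundamental: x₁=62423, y₁=4692  (since 3896630929 − 177·22014864 = 1)
(x_2, y_2) = (62423·62423 + 177·4692·4692, 62423·4692 + 4692·62423) = (7793261857, 585777432)

62423 4692
7793261857 585777432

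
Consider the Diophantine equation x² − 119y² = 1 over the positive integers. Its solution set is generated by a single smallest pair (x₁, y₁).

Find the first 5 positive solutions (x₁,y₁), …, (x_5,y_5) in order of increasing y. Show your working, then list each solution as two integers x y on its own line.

√119 → a₀=10, period (1,9,1,20); ℓ=4 even so k=3
step 0: (10, 1)  from 10·(1,0) + (0,1)
step 1: (11, 1)  from 1·(10,1) + (1,0)
step 2: (109, 10)  from 9·(11,1) + (10,1)
step 3: (120, 11)  from 1·(109,10) + (11,1)
→ (120, 11).  Check: 120²=14400, 119·11²=14399, difference 1.
(x_2, y_2) = (120·120 + 119·11·11, 120·11 + 11·120) = (28799, 2640)
(x_3, y_3) = (120·28799 + 119·11·2640, 120·2640 + 11·28799) = (6911640, 633589)
(x_4, y_4) = (120·6911640 + 119·11·633589, 120·633589 + 11·6911640) = (1658764801, 152058720)
(x_5, y_5) = (120·1658764801 + 119·11·152058720, 120·152058720 + 11·1658764801) = (398096640600, 36493459211)

120 11
28799 2640
6911640 633589
1658764801 152058720
398096640600 36493459211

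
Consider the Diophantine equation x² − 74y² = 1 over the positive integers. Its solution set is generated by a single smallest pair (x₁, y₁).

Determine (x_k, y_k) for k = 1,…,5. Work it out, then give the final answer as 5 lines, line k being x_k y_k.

√74 = [8; 1,1,1,1,16, …], period ℓ=5 (odd) → k=9
i=0: a=8 ⇒ p=8, q=1
…
i=2: a=1 ⇒ p=17, q=2
…
i=8: a=1 ⇒ p=2228, q=259
i=9: a=1 ⇒ p=3699, q=430
→ (3699, 430).  Check: 3699²=13682601, 74·430²=13682600, difference 1.
k=2:  x_2 = 3699·3699+74·430·430 = 27365201,  y_2 = 3699·430+430·3699 = 3181140
k=3:  x_3 = 3699·27365201+74·430·3181140 = 202447753299,  y_3 = 3699·3181140+430·27365201 = 23534073290
k=4:  x_4 = 3699·202447753299+74·430·23534073290 = 1497708451540801,  y_4 = 3699·23534073290+430·202447753299 = 174105071018280
k=5:  x_5 = 3699·1497708451540801+74·430·174105071018280 = 11080046922051092499,  y_5 = 3699·174105071018280+430·1497708451540801 = 1288029291859162150

3699 430
27365201 3181140
202447753299 23534073290
1497708451540801 174105071018280
11080046922051092499 1288029291859162150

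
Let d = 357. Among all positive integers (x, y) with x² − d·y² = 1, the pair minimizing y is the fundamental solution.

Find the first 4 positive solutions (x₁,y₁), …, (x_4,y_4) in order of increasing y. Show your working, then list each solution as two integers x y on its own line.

3401 180
23133601 1224360
157354750601 8328096540
1070326990454401 56647711440720

√357 → a₀=18, period (1,8,2,8,1,36); ℓ=6 even so k=5
i=0: a=18 ⇒ p=18, q=1
…
i=3: a=2 ⇒ p=359, q=19
i=4: a=8 ⇒ p=3042, q=161
i=5: a=1 ⇒ p=3401, q=180
fundamental: x₁=3401, y₁=180  (since 11566801 − 357·32400 = 1)
(3401+180√357)^2 = 23133601 + 1224360√357
(3401+180√357)^3 = 157354750601 + 8328096540√357
(3401+180√357)^4 = 1070326990454401 + 56647711440720√357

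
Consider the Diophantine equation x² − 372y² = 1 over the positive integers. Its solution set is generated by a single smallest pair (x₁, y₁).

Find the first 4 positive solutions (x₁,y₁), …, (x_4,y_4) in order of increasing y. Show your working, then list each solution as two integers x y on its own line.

12151 630
295293601 15310260
7176225079351 372069937890
174396621583094401 9042043615292520

√372 → a₀=19, period (3,2,12,2,3,38); ℓ=6 even so k=5
a_0=19:  p_0=19·1+0=19,  q_0=19·0+1=1
a_1=3:  p_1=3·19+1=58,  q_1=3·1+0=3
a_2=2:  p_2=2·58+19=135,  q_2=2·3+1=7
a_3=12:  p_3=12·135+58=1678,  q_3=12·7+3=87
a_4=2:  p_4=2·1678+135=3491,  q_4=2·87+7=181
a_5=3:  p_5=3·3491+1678=12151,  q_5=3·181+87=630
(x₁, y₁) = (12151, 630);  12151² − 372·630² = 1 ✓
(x_2, y_2) = (12151·12151 + 372·630·630, 12151·630 + 630·12151) = (295293601, 15310260)
(x_3, y_3) = (12151·295293601 + 372·630·15310260, 12151·15310260 + 630·295293601) = (7176225079351, 372069937890)
(x_4, y_4) = (12151·7176225079351 + 372·630·372069937890, 12151·372069937890 + 630·7176225079351) = (174396621583094401, 9042043615292520)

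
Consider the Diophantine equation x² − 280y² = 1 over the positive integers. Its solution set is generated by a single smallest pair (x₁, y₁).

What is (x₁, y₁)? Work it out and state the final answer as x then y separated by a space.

[16; 1,2,1,2,1,32] for √280; ℓ=6 ⇒ convergent index 5
a_0=16:  p_0=16·1+0=16,  q_0=16·0+1=1
…
a_4=2:  p_4=2·67+50=184,  q_4=2·4+3=11
a_5=1:  p_5=1·184+67=251,  q_5=1·11+4=15
→ (251, 15).  Check: 251²=63001, 280·15²=63000, difference 1.

251 15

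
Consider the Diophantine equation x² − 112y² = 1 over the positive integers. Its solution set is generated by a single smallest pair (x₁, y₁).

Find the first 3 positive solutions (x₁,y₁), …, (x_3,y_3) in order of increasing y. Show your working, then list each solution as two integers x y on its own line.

127 12
32257 3048
8193151 774180

√112 → a₀=10, period (1,1,2,1,1,20); ℓ=6 even so k=5
k=0  a_k=10  p_k/q_k = 10/1
k=1  a_k=1  p_k/q_k = 11/1
…
k=4  a_k=1  p_k/q_k = 74/7
k=5  a_k=1  p_k/q_k = 127/12
fundamental: x₁=127, y₁=12  (since 16129 − 112·144 = 1)
(127+12√112)^2 = 32257 + 3048√112
(127+12√112)^3 = 8193151 + 774180√112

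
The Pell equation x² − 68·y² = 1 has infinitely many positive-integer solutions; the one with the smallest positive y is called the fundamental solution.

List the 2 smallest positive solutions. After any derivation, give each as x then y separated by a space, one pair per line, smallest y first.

33 4
2177 264

[8; 4,16] for √68; ℓ=2 ⇒ convergent index 1
step 0: (8, 1)  from 8·(1,0) + (0,1)
step 1: (33, 4)  from 4·(8,1) + (1,0)
(x₁, y₁) = (33, 4);  33² − 68·4² = 1 ✓
(x_2, y_2) = (33·33 + 68·4·4, 33·4 + 4·33) = (2177, 264)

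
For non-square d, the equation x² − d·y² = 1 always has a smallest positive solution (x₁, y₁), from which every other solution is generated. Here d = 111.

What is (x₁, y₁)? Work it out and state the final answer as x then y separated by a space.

d=111: √d = [10; 1,1,6,1,1,20] (ℓ=6, even), read p_5/q_5
a_0=10:  p_0=10·1+0=10,  q_0=10·0+1=1
a_1=1:  p_1=1·10+1=11,  q_1=1·1+0=1
…
a_3=6:  p_3=6·21+11=137,  q_3=6·2+1=13
a_4=1:  p_4=1·137+21=158,  q_4=1·13+2=15
a_5=1:  p_5=1·158+137=295,  q_5=1·15+13=28
(x₁, y₁) = (295, 28);  295² − 111·28² = 1 ✓

295 28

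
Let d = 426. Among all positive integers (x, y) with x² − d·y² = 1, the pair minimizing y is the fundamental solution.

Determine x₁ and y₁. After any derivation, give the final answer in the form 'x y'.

[20; 1,1,1,3,2,6,2,3,1,1,1,40] for √426; ℓ=12 ⇒ convergent index 11
a_0=20:  p_0=20·1+0=20,  q_0=20·0+1=1
a_1=1:  p_1=1·20+1=21,  q_1=1·1+0=1
…
a_3=1:  p_3=1·41+21=62,  q_3=1·2+1=3
…
a_5=2:  p_5=2·227+62=516,  q_5=2·11+3=25
a_6=6:  p_6=6·516+227=3323,  q_6=6·25+11=161
a_7=2:  p_7=2·3323+516=7162,  q_7=2·161+25=347
a_8=3:  p_8=3·7162+3323=24809,  q_8=3·347+161=1202
a_9=1:  p_9=1·24809+7162=31971,  q_9=1·1202+347=1549
a_10=1:  p_10=1·31971+24809=56780,  q_10=1·1549+1202=2751
a_11=1:  p_11=1·56780+31971=88751,  q_11=1·2751+1549=4300
→ (88751, 4300).  Check: 88751²=7876740001, 426·4300²=7876740000, difference 1.

88751 4300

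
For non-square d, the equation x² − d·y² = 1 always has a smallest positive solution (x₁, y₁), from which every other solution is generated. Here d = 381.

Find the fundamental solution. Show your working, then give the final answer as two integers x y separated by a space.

√381 = [19; 1,1,12,1,1,38, …], period ℓ=6 (even) → k=5
step 0: (19, 1)  from 19·(1,0) + (0,1)
…
step 2: (39, 2)  from 1·(20,1) + (19,1)
step 3: (488, 25)  from 12·(39,2) + (20,1)
step 4: (527, 27)  from 1·(488,25) + (39,2)
step 5: (1015, 52)  from 1·(527,27) + (488,25)
→ (1015, 52).  Check: 1015²=1030225, 381·52²=1030224, difference 1.

1015 52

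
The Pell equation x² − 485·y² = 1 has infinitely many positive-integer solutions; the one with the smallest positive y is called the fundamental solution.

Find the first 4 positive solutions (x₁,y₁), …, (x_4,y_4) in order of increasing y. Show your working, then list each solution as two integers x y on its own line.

[22; 44] for √485; ℓ=1 ⇒ convergent index 1
step 0: (22, 1)  from 22·(1,0) + (0,1)
step 1: (969, 44)  from 44·(22,1) + (1,0)
→ (969, 44).  Check: 969²=938961, 485·44²=938960, difference 1.
k=2:  x_2 = 969·969+485·44·44 = 1877921,  y_2 = 969·44+44·969 = 85272
k=3:  x_3 = 969·1877921+485·44·85272 = 3639409929,  y_3 = 969·85272+44·1877921 = 165257092
k=4:  x_4 = 969·3639409929+485·44·165257092 = 7053174564481,  y_4 = 969·165257092+44·3639409929 = 320268159024

969 44
1877921 85272
3639409929 165257092
7053174564481 320268159024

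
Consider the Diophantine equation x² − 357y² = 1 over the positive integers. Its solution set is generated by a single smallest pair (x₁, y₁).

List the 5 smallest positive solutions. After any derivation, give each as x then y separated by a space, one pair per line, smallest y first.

[18; 1,8,2,8,1,36] for √357; ℓ=6 ⇒ convergent index 5
i=0: a=18 ⇒ p=18, q=1
i=1: a=1 ⇒ p=19, q=1
…
i=4: a=8 ⇒ p=3042, q=161
i=5: a=1 ⇒ p=3401, q=180
→ (3401, 180).  Check: 3401²=11566801, 357·180²=11566800, difference 1.
n=2: (3401,180)∘(3401,180) = (3401·3401+357·180·180, 3401·180+180·3401) = (23133601,1224360)
n=3: (23133601,1224360)∘(3401,180) = (3401·23133601+357·180·1224360, 3401·1224360+180·23133601) = (157354750601,8328096540)
n=4: (157354750601,8328096540)∘(3401,180) = (3401·157354750601+357·180·8328096540, 3401·8328096540+180·157354750601) = (1070326990454401,56647711440720)
n=5: (1070326990454401,56647711440720)∘(3401,180) = (3401·1070326990454401+357·180·56647711440720, 3401·56647711440720+180·1070326990454401) = (7280364031716085001,385317724891680900)

3401 180
23133601 1224360
157354750601 8328096540
1070326990454401 56647711440720
7280364031716085001 385317724891680900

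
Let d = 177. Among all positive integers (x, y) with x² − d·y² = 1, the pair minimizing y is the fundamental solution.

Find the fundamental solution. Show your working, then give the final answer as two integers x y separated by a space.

√177 → a₀=13, period (3,3,2,8,2,3,3,26); ℓ=8 even so k=7
a_0=13:  p_0=13·1+0=13,  q_0=13·0+1=1
…
a_2=3:  p_2=3·40+13=133,  q_2=3·3+1=10
a_3=2:  p_3=2·133+40=306,  q_3=2·10+3=23
a_4=8:  p_4=8·306+133=2581,  q_4=8·23+10=194
a_5=2:  p_5=2·2581+306=5468,  q_5=2·194+23=411
a_6=3:  p_6=3·5468+2581=18985,  q_6=3·411+194=1427
a_7=3:  p_7=3·18985+5468=62423,  q_7=3·1427+411=4692
(x₁, y₁) = (62423, 4692);  62423² − 177·4692² = 1 ✓

62423 4692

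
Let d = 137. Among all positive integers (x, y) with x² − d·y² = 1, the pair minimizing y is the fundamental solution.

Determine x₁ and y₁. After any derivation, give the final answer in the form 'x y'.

6083073 519712

d=137: √d = [11; 1,2,2,1,1,2,2,1,22] (ℓ=9, odd), read p_17/q_17
k=0  a_k=11  p_k/q_k = 11/1
k=1  a_k=1  p_k/q_k = 12/1
…
k=3  a_k=2  p_k/q_k = 82/7
k=4  a_k=1  p_k/q_k = 117/10
…
k=6  a_k=2  p_k/q_k = 515/44
…
k=8  a_k=1  p_k/q_k = 1744/149
…
k=10  a_k=1  p_k/q_k = 41341/3532
k=11  a_k=2  p_k/q_k = 122279/10447
…
k=14  a_k=1  p_k/q_k = 694077/59299
…
k=16  a_k=2  p_k/q_k = 4286741/366241
k=17  a_k=1  p_k/q_k = 6083073/519712
→ (6083073, 519712).  Check: 6083073²=37003777123329, 137·519712²=37003777123328, difference 1.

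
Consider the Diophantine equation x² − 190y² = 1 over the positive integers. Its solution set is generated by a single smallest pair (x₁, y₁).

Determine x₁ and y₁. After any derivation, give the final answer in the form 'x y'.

52021 3774

√190 → a₀=13, period (1,3,1,1,1,…,3,1,26); ℓ=14 even so k=13
k=0  a_k=13  p_k/q_k = 13/1
…
k=2  a_k=3  p_k/q_k = 55/4
k=3  a_k=1  p_k/q_k = 69/5
k=4  a_k=1  p_k/q_k = 124/9
k=5  a_k=1  p_k/q_k = 193/14
…
k=8  a_k=2  p_k/q_k = 2936/213
…
k=10  a_k=1  p_k/q_k = 7085/514
k=11  a_k=1  p_k/q_k = 11234/815
k=12  a_k=3  p_k/q_k = 40787/2959
k=13  a_k=1  p_k/q_k = 52021/3774
(x₁, y₁) = (52021, 3774);  52021² − 190·3774² = 1 ✓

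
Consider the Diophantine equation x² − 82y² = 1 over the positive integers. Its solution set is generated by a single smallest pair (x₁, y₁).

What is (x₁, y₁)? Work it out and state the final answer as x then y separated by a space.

163 18

d=82: √d = [9; 18] (ℓ=1, odd), read p_1/q_1
k=0  a_k=9  p_k/q_k = 9/1
k=1  a_k=18  p_k/q_k = 163/18
→ (163, 18).  Check: 163²=26569, 82·18²=26568, difference 1.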